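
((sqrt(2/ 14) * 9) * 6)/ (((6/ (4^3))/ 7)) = 576 * sqrt(7) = 1523.95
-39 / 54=-13 / 18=-0.72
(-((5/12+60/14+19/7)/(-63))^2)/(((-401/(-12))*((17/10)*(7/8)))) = -158420/568190133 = -0.00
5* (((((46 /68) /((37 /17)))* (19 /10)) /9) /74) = 437 /98568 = 0.00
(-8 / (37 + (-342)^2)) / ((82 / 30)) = -120 / 4797041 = -0.00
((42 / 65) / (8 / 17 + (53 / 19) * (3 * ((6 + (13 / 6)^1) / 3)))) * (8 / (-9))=-72352 / 2928965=-0.02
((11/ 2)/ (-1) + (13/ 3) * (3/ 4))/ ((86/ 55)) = -495/ 344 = -1.44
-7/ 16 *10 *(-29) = 1015/ 8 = 126.88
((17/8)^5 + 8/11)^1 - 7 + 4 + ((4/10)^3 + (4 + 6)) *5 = 91.38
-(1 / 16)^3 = -1 / 4096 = -0.00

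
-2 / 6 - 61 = -184 / 3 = -61.33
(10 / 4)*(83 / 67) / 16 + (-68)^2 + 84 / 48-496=8854599 / 2144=4129.94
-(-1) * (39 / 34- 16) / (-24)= 505 / 816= 0.62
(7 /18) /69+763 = 947653 /1242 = 763.01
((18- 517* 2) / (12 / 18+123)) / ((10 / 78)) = -118872 / 1855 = -64.08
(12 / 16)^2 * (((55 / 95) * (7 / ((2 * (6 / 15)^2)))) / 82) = 17325 / 199424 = 0.09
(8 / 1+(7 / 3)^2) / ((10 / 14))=18.82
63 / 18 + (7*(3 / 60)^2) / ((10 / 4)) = 3507 / 1000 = 3.51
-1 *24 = -24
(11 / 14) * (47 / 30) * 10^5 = 2585000 / 21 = 123095.24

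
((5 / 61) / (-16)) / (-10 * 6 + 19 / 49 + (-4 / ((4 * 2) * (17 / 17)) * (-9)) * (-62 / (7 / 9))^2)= -245 / 1364659792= -0.00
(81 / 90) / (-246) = -3 / 820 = -0.00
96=96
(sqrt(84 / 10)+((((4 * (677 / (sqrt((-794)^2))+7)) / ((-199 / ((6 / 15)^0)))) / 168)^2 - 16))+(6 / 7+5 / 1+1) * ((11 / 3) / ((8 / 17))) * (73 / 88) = sqrt(210) / 5+1247271238937749 / 44039840607504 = 31.22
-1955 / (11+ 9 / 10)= -1150 / 7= -164.29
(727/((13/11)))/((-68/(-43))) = 388.99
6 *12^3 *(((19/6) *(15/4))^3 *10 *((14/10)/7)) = 69447375/2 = 34723687.50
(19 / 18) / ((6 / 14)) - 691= -37181 / 54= -688.54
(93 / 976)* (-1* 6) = -279 / 488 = -0.57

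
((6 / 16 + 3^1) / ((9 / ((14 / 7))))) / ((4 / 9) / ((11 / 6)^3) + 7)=3993 / 37652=0.11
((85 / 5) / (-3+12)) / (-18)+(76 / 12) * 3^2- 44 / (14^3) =1580270 / 27783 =56.88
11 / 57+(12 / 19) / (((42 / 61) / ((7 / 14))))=260 / 399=0.65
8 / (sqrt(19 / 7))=8 * sqrt(133) / 19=4.86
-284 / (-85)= 284 / 85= 3.34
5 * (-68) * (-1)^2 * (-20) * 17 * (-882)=-101959200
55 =55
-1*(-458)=458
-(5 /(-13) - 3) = 44 /13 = 3.38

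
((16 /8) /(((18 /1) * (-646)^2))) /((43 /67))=67 /161501292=0.00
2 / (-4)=-1 / 2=-0.50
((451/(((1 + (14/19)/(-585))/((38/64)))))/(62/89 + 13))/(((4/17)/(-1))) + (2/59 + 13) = -421775967161/6011444864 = -70.16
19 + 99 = 118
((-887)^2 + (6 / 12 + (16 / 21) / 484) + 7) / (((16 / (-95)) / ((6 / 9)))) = -379847827195 / 121968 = -3114323.65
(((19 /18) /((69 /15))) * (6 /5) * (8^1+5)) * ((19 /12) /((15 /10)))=4693 /1242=3.78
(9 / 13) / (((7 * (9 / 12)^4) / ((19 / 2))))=2432 / 819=2.97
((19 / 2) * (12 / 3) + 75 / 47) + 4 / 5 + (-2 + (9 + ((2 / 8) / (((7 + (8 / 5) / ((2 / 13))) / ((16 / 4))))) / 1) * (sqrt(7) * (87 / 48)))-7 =7378 / 235 + 197 * sqrt(7) / 12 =74.83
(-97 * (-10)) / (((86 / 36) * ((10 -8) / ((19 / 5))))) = 33174 / 43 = 771.49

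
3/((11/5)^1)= 15/11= 1.36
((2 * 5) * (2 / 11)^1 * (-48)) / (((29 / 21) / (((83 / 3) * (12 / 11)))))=-6693120 / 3509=-1907.42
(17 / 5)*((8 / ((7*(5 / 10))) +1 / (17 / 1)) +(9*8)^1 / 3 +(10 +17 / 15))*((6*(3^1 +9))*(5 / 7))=1605552 / 245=6553.27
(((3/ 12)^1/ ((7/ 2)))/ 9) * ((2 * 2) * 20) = 40/ 63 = 0.63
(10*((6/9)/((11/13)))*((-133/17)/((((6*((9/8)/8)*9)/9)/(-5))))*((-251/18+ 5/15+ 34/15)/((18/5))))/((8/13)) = -2294901700/1226907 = -1870.48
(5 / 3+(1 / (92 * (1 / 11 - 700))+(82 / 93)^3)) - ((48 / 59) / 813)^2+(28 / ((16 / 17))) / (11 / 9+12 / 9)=1019078922145545498547 / 72825521287543870338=13.99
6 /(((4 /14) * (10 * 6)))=7 /20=0.35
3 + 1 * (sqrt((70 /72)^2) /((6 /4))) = 197 /54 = 3.65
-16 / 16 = -1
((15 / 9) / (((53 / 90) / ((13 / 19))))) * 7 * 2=27300 / 1007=27.11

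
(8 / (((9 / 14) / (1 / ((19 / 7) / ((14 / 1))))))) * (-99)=-120736 / 19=-6354.53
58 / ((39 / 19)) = 1102 / 39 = 28.26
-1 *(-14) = 14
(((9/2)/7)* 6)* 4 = 108/7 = 15.43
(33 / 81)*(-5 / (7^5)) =-55 / 453789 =-0.00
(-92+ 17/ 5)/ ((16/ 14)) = -3101/ 40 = -77.52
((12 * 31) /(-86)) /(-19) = 186 /817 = 0.23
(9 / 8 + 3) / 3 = 11 / 8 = 1.38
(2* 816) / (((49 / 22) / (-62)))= -2226048 / 49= -45429.55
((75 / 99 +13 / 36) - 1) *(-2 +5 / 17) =-1363 / 6732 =-0.20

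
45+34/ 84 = 1907/ 42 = 45.40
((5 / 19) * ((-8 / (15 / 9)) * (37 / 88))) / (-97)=111 / 20273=0.01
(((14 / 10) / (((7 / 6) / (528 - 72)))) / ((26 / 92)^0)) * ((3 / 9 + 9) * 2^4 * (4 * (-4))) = -6537216 / 5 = -1307443.20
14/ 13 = 1.08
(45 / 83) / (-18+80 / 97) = -4365 / 138278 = -0.03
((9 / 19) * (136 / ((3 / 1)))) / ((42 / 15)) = 7.67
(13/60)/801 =13/48060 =0.00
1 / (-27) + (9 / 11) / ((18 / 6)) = 70 / 297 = 0.24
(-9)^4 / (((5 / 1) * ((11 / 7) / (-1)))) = -45927 / 55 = -835.04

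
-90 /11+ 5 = -3.18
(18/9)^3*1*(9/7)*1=72/7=10.29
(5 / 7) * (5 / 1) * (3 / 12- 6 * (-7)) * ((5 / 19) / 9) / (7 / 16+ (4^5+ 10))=84500 / 19811547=0.00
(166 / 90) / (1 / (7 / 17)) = 581 / 765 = 0.76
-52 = -52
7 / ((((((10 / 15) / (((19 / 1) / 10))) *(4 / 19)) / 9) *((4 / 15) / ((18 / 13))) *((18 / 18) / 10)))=9210915 / 208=44283.25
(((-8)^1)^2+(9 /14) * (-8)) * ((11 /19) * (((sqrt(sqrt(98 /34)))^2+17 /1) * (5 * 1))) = 22660 * sqrt(17) /323+385220 /133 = 3185.65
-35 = -35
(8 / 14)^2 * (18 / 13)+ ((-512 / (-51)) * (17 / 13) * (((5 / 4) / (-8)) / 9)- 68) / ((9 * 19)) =0.05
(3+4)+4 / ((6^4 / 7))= 2275 / 324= 7.02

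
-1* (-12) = 12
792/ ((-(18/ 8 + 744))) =-1056/ 995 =-1.06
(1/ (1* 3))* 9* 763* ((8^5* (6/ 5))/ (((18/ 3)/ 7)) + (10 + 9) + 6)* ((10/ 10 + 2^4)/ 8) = 8930572413/ 40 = 223264310.32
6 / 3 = 2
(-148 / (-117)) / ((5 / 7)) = 1036 / 585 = 1.77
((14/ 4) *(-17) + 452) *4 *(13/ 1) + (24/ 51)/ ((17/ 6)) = 5898538/ 289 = 20410.17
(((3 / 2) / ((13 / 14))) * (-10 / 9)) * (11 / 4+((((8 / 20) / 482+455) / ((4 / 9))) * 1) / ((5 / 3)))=-1107.44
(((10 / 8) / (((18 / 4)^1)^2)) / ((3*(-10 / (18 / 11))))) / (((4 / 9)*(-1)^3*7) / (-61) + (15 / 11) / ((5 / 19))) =-61 / 94803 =-0.00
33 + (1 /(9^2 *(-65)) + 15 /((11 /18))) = 57.55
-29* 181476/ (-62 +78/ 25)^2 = -822313125/ 541696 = -1518.03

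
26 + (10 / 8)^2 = 441 / 16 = 27.56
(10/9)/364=5/1638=0.00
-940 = -940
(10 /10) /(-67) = -1 /67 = -0.01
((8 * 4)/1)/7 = 4.57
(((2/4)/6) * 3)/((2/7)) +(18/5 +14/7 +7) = 539/40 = 13.48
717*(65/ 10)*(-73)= -680433/ 2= -340216.50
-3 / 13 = -0.23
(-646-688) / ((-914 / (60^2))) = 2401200 / 457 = 5254.27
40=40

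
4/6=2/3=0.67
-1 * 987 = -987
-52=-52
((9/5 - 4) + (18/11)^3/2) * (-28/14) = 122/6655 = 0.02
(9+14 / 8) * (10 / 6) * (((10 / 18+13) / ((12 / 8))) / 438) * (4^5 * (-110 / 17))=-2449.36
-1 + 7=6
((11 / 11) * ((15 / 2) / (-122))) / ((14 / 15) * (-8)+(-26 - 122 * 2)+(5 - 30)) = 225 / 1107028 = 0.00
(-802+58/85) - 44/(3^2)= -616748/765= -806.21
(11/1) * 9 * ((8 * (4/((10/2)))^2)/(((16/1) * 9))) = 88/25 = 3.52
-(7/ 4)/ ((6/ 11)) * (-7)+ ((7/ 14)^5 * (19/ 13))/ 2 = 56113/ 2496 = 22.48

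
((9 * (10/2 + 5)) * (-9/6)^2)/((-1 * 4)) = -405/8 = -50.62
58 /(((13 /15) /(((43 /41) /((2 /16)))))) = 299280 /533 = 561.50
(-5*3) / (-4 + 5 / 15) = 45 / 11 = 4.09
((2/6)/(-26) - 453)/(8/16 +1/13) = -7067/9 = -785.22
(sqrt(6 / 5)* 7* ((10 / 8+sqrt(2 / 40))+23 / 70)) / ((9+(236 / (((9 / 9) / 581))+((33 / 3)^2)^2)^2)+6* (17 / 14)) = 49* sqrt(6) / 1612113094570+1547* sqrt(30) / 16121130945700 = 0.00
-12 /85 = -0.14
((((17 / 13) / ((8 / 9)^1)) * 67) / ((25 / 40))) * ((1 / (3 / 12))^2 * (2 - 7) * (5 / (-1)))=820080 / 13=63083.08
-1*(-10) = 10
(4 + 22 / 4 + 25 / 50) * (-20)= -200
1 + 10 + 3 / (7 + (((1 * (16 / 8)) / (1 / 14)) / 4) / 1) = 157 / 14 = 11.21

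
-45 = -45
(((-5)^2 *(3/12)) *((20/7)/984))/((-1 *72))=-125/495936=-0.00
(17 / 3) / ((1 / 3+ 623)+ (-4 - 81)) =1 / 95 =0.01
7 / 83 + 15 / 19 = 1378 / 1577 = 0.87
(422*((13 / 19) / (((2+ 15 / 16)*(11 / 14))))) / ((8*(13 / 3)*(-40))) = -4431 / 49115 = -0.09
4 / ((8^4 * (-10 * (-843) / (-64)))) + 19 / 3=854239 / 134880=6.33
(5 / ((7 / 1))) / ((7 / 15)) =75 / 49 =1.53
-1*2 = -2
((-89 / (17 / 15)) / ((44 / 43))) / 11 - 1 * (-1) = -49177 / 8228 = -5.98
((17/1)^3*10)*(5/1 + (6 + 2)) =638690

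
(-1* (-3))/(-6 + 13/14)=-0.59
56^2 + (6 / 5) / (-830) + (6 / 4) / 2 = 26035013 / 8300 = 3136.75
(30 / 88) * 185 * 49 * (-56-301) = -48543075 / 44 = -1103251.70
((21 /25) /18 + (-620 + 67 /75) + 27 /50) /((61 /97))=-983.55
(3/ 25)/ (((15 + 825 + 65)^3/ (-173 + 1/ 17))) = -1764/ 63003498125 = -0.00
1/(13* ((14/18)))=9/91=0.10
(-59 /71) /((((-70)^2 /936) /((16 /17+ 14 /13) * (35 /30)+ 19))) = -5011932 /1478575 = -3.39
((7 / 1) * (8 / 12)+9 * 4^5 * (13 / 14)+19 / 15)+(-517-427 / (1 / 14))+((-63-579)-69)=142553 / 105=1357.65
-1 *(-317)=317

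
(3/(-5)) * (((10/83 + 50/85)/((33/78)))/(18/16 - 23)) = 4992/108647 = 0.05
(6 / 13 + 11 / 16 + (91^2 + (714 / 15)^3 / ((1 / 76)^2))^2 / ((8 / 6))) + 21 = 945915313177438676006579 / 3250000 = 291050865593058054.16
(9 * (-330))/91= -2970/91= -32.64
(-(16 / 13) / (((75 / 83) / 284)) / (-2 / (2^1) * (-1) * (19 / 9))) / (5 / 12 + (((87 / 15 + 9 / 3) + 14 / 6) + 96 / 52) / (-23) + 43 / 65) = -104093952 / 291935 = -356.57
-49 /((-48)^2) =-49 /2304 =-0.02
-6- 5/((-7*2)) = -79/14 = -5.64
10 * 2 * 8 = 160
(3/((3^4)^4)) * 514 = 514/14348907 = 0.00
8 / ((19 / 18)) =144 / 19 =7.58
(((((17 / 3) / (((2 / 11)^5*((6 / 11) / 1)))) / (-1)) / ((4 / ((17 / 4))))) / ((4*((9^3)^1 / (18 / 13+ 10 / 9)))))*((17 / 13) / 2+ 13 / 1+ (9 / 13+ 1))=-4970824781461 / 6812522496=-729.66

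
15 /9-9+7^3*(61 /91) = 8681 /39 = 222.59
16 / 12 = 4 / 3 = 1.33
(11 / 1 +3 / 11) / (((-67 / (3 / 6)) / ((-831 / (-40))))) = -25761 / 14740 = -1.75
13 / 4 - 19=-63 / 4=-15.75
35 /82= 0.43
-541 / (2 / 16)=-4328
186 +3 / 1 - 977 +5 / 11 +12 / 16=-34619 / 44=-786.80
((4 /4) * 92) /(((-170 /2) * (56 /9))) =-207 /1190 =-0.17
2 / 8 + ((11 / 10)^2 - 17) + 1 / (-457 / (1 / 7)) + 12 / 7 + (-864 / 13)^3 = -103168217018981 / 351410150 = -293583.49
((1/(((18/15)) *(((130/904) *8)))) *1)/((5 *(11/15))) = 113/572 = 0.20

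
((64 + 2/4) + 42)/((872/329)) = 70077/1744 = 40.18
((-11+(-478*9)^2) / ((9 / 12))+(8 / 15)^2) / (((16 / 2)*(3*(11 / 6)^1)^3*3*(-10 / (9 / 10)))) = -1388039491 / 2495625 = -556.19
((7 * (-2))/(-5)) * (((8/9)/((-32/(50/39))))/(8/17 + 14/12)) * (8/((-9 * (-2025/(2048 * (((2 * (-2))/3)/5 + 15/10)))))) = -0.07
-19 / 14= -1.36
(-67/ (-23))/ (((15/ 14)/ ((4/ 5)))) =3752/ 1725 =2.18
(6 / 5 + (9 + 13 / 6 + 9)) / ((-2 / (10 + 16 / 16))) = -7051 / 60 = -117.52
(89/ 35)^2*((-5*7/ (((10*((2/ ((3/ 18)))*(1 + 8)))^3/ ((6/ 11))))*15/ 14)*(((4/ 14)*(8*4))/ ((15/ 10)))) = -7921/ 12377326500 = -0.00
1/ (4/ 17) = 17/ 4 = 4.25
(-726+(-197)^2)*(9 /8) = 342747 /8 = 42843.38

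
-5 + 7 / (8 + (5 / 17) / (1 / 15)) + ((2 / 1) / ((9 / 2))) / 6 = -24850 / 5697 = -4.36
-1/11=-0.09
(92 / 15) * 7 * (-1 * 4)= -2576 / 15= -171.73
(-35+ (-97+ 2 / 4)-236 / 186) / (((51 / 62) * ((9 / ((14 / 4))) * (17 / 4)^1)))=-345730 / 23409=-14.77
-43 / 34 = -1.26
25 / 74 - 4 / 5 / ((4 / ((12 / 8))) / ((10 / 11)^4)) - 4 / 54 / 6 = 10582591 / 87758154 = 0.12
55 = 55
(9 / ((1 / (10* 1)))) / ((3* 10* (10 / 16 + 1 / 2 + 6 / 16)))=2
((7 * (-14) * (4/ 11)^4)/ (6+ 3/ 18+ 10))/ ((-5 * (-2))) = -75264/ 7100885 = -0.01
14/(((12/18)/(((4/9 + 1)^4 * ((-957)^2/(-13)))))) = -1564982419/243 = -6440256.87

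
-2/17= -0.12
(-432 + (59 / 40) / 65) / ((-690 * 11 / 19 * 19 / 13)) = 1123141 / 1518000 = 0.74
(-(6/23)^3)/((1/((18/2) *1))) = -1944/12167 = -0.16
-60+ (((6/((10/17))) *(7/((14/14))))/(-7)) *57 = -3207/5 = -641.40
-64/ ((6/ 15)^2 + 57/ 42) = -22400/ 531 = -42.18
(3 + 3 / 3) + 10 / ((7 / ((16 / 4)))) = 68 / 7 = 9.71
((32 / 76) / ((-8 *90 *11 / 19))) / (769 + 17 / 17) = -1 / 762300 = -0.00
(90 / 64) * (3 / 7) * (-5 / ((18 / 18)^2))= -675 / 224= -3.01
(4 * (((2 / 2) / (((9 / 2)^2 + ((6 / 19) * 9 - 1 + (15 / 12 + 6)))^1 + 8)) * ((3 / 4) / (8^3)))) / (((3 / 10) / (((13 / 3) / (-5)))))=-247 / 544896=-0.00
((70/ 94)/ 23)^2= 1225/ 1168561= 0.00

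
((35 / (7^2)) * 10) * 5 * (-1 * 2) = -71.43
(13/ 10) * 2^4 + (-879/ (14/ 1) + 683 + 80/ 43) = 1935053/ 3010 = 642.87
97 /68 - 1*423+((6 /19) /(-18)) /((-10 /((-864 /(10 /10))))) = -2733157 /6460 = -423.09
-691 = -691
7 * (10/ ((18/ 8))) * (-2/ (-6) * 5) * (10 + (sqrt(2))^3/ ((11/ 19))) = 53200 * sqrt(2)/ 297 + 14000/ 27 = 771.84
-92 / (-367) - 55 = -54.75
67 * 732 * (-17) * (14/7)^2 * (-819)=2731358448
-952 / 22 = -476 / 11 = -43.27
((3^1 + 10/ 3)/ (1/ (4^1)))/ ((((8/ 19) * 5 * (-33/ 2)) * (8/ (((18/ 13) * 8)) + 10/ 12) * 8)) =-361/ 6160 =-0.06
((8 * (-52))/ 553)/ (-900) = 104/ 124425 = 0.00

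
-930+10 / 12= -5575 / 6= -929.17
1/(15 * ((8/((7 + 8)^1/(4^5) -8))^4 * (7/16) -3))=-4470704764962241/171626841868681965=-0.03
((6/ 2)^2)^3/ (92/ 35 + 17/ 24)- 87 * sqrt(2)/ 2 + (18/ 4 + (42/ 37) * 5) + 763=930.12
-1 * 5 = -5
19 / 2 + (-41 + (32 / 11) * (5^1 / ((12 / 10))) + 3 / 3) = -1213 / 66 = -18.38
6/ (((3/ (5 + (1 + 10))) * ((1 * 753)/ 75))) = 800/ 251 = 3.19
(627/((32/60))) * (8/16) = 9405/16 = 587.81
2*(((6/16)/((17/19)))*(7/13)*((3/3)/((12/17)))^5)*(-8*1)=-11108293/539136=-20.60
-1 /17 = -0.06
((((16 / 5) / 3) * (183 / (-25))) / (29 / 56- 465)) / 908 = 13664 / 738062125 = 0.00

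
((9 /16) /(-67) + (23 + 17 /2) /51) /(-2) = -11103 /36448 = -0.30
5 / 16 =0.31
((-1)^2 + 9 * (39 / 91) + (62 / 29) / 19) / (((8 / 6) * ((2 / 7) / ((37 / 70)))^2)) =2460093 / 192850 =12.76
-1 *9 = -9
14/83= 0.17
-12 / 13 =-0.92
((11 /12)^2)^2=0.71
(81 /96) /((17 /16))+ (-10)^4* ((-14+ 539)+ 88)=208420027 /34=6130000.79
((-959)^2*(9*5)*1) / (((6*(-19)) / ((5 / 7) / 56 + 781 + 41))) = -90718741515 / 304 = -298416912.88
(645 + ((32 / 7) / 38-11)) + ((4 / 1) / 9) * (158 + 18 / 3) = 846290 / 1197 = 707.01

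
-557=-557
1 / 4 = 0.25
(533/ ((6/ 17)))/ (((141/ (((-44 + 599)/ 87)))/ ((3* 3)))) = 1676285/ 2726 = 614.92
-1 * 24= -24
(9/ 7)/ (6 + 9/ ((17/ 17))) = 3/ 35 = 0.09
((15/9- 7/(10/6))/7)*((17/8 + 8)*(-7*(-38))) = -9747/10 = -974.70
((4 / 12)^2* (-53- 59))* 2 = -224 / 9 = -24.89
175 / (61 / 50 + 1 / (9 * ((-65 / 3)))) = 144.05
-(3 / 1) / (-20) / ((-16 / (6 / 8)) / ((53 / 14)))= -477 / 17920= -0.03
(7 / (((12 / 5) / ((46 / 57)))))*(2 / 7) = 115 / 171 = 0.67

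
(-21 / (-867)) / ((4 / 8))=14 / 289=0.05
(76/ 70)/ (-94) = -19/ 1645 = -0.01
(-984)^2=968256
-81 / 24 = -27 / 8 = -3.38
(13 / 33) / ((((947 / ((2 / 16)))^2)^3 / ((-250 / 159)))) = -1625 / 496044757954461331339739136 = -0.00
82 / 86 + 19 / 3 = 940 / 129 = 7.29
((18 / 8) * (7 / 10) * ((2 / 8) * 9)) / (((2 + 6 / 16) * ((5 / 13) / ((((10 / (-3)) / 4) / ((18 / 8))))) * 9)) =-91 / 570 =-0.16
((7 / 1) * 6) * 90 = 3780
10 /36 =5 /18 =0.28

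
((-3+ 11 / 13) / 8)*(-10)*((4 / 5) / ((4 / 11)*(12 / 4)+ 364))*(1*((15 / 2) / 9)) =385 / 78312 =0.00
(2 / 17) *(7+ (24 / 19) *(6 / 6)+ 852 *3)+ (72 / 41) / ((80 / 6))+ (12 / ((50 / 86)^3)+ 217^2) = 47451.87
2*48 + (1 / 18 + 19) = 2071 / 18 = 115.06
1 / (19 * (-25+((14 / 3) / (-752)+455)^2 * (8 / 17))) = 2703816 / 5003469820891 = 0.00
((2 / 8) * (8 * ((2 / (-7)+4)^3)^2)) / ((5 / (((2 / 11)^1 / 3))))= 63.65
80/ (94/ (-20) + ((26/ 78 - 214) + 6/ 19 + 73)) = -45600/ 82679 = -0.55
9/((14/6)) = 27/7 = 3.86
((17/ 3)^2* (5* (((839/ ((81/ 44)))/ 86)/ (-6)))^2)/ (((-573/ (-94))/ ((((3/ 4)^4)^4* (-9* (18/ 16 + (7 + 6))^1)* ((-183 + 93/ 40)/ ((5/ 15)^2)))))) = 10331426211278730024555/ 48537803369218048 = 212853.19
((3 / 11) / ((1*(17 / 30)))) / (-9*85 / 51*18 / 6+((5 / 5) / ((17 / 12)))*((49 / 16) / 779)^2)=-1165134720 / 108940069909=-0.01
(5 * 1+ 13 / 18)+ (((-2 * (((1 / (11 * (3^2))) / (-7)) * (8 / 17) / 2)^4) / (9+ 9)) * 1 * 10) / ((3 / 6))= 1984110469137218423 / 346737751888059378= 5.72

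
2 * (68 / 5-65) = -514 / 5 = -102.80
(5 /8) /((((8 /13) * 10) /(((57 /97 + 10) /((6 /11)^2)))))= 1615471 /446976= 3.61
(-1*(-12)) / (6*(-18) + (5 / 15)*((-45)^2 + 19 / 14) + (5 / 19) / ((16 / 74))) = 38304 / 1815193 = 0.02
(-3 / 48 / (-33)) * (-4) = -1 / 132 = -0.01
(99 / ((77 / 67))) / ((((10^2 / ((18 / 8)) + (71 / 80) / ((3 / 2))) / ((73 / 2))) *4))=1980855 / 113491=17.45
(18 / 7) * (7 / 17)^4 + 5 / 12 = 491693 / 1002252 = 0.49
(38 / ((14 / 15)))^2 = 81225 / 49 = 1657.65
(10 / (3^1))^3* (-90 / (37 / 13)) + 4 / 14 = -909778 / 777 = -1170.89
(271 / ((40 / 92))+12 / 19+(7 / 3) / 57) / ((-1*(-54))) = 1066993 / 92340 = 11.56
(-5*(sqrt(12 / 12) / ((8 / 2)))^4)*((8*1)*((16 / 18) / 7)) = -5 / 252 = -0.02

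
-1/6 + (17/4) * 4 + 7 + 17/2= 97/3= 32.33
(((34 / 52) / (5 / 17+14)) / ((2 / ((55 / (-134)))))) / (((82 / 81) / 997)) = -15847315 / 1714128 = -9.25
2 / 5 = 0.40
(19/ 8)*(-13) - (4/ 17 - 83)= 7057/ 136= 51.89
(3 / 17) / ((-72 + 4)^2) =3 / 78608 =0.00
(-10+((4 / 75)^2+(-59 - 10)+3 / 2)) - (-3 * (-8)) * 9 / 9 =-1141843 / 11250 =-101.50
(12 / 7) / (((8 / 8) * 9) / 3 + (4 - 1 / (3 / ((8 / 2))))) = 36 / 119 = 0.30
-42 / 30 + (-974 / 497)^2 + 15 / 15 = 4249362 / 1235045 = 3.44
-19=-19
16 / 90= 8 / 45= 0.18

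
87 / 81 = 29 / 27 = 1.07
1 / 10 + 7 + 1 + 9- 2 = 151 / 10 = 15.10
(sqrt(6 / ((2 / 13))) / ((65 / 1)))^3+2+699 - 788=-87+3 * sqrt(39) / 21125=-87.00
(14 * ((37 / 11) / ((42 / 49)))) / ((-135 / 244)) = -442372 / 4455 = -99.30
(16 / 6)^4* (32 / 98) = 65536 / 3969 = 16.51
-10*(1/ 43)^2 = -10/ 1849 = -0.01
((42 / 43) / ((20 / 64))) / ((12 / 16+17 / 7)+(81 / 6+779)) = 18816 / 4789985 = 0.00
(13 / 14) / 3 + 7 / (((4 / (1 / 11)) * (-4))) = 997 / 3696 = 0.27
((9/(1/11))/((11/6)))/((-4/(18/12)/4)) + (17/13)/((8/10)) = -4127/52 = -79.37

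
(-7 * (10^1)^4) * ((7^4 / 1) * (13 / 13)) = -168070000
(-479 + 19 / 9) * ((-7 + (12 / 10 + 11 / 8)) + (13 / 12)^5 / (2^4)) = 92524857599 / 44789760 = 2065.76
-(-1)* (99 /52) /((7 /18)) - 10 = -929 /182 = -5.10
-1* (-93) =93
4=4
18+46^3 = 97354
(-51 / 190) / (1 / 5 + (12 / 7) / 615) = -4879 / 3686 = -1.32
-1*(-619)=619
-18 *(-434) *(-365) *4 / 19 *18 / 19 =-205299360 / 361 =-568696.29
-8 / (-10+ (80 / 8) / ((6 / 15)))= -8 / 15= -0.53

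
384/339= 128/113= 1.13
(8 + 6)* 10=140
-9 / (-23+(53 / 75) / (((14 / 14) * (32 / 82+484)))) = 0.39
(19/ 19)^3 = 1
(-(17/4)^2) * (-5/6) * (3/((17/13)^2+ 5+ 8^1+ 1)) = 48841/16992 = 2.87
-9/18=-1/2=-0.50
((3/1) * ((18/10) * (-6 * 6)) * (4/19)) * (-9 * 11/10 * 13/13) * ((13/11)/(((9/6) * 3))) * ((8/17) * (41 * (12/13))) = 15303168/8075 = 1895.13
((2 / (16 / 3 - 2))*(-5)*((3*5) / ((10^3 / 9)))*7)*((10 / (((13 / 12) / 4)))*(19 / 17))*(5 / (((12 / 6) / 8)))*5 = -2585520 / 221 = -11699.19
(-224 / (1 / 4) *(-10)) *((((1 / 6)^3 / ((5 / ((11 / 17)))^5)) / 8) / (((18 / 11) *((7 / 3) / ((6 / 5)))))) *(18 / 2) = 7086244 / 13311159375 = 0.00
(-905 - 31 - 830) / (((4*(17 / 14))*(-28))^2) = -883 / 9248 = -0.10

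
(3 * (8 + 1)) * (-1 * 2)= -54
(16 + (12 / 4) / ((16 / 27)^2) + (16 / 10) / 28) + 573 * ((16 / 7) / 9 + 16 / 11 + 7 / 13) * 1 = 5043567533 / 3843840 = 1312.12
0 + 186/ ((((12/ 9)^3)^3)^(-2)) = 4260607557632/ 129140163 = 32992.12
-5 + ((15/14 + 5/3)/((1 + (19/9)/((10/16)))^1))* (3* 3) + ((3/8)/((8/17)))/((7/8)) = 16987/11032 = 1.54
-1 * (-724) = 724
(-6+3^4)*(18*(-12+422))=553500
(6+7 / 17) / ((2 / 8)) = 436 / 17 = 25.65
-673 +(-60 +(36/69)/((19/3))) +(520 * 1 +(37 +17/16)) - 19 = -1355435/6992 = -193.86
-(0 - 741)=741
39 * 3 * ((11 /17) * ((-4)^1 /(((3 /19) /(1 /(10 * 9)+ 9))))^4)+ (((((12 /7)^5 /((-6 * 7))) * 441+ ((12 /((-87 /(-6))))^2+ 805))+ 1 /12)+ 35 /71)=73970803814830405152973012117 /359789083258657500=205594908952.95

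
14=14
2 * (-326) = -652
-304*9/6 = -456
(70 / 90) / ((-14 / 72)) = -4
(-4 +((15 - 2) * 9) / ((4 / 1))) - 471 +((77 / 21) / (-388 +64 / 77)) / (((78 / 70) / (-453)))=-256891433 / 581334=-441.90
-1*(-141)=141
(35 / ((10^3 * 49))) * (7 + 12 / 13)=103 / 18200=0.01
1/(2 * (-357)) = -1/714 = -0.00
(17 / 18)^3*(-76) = -93347 / 1458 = -64.02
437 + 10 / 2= 442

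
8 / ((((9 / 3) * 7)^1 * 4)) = 2 / 21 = 0.10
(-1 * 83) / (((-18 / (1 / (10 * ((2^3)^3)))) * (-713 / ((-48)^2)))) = -0.00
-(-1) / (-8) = -1 / 8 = -0.12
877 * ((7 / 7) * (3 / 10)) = 2631 / 10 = 263.10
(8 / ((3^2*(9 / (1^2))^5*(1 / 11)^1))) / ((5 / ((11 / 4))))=242 / 2657205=0.00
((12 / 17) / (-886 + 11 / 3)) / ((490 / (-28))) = 72 / 1574965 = 0.00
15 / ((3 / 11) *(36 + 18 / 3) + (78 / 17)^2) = 15895 / 34446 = 0.46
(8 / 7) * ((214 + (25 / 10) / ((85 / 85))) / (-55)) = -1732 / 385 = -4.50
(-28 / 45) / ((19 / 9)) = -28 / 95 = -0.29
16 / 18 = 8 / 9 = 0.89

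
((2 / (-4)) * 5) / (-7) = 5 / 14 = 0.36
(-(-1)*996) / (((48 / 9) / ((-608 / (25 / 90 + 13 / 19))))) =-38832048 / 329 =-118030.54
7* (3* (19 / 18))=133 / 6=22.17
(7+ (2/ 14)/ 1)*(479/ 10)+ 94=3053/ 7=436.14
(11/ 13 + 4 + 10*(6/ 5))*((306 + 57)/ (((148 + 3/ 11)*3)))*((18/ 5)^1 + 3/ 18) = 10979419/ 212030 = 51.78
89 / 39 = 2.28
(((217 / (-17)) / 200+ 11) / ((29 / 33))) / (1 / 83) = 101844237 / 98600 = 1032.90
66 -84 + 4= -14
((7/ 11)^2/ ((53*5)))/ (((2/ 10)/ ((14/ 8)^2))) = 2401/ 102608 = 0.02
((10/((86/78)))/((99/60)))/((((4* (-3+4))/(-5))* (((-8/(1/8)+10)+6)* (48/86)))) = 1625/6336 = 0.26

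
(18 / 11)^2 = 324 / 121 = 2.68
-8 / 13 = -0.62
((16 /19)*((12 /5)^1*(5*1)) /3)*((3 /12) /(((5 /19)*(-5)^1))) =-16 /25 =-0.64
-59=-59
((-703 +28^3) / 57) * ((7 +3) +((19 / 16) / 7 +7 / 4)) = 4443.52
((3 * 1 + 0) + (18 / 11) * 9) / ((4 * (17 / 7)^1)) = 1365 / 748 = 1.82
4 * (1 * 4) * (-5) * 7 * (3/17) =-98.82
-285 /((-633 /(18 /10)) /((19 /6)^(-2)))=324 /4009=0.08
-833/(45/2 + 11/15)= -1470/41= -35.85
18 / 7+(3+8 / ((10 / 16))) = 18.37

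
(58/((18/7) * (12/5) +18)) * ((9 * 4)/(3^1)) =4060/141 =28.79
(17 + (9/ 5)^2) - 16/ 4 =406/ 25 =16.24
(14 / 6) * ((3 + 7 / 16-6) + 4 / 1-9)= -847 / 48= -17.65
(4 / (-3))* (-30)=40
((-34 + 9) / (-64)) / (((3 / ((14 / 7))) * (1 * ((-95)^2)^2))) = 1 / 312770400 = 0.00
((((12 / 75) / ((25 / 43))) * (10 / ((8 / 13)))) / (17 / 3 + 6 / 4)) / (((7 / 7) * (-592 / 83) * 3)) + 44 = 1626921 / 37000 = 43.97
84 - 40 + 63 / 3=65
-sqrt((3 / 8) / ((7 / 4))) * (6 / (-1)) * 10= 30 * sqrt(42) / 7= 27.77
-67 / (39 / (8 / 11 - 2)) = 938 / 429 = 2.19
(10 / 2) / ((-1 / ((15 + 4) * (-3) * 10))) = 2850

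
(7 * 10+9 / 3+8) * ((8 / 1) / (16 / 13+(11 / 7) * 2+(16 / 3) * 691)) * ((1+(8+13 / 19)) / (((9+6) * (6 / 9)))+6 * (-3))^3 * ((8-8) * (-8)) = 0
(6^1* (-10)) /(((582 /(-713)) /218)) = 16024.12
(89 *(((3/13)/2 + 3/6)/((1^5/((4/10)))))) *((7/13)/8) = 1246/845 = 1.47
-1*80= -80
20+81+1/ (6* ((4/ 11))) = 2435/ 24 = 101.46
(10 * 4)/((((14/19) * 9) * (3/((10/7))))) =3800/1323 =2.87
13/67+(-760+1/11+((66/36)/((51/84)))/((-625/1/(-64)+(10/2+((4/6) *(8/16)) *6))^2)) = -32876206752082/43275003123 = -759.70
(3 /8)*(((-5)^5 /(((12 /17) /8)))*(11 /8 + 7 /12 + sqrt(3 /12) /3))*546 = -246553125 /16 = -15409570.31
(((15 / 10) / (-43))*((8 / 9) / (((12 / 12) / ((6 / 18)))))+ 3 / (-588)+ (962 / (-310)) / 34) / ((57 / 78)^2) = -3604430479 / 18038269305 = -0.20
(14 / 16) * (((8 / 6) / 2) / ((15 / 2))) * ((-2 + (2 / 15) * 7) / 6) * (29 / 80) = -203 / 40500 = -0.01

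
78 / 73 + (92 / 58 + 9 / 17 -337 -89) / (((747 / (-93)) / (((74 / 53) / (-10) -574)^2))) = 17395816.87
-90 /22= -45 /11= -4.09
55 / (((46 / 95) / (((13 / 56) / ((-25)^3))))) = -2717 / 1610000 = -0.00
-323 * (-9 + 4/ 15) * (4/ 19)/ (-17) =-524/ 15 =-34.93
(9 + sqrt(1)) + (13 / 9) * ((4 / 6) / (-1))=244 / 27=9.04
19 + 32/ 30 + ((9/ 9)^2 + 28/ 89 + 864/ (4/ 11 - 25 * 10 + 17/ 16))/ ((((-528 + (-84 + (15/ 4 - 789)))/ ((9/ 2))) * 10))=1797116674/ 89554203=20.07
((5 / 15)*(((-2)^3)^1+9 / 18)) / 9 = -5 / 18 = -0.28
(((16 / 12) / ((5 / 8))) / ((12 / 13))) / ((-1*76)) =-26 / 855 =-0.03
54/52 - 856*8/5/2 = -88889/130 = -683.76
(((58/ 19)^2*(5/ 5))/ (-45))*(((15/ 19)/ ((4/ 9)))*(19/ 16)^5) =-0.87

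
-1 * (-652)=652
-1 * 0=0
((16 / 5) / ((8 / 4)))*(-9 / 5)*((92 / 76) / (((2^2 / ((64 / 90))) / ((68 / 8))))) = -12512 / 2375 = -5.27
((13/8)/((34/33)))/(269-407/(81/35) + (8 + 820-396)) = 2673/889984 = 0.00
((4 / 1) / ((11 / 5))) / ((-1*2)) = -10 / 11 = -0.91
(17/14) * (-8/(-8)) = 17/14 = 1.21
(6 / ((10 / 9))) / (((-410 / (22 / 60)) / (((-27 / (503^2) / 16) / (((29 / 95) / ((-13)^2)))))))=8583003 / 481324321600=0.00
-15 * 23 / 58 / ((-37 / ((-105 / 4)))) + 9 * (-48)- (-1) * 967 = 4556215 / 8584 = 530.78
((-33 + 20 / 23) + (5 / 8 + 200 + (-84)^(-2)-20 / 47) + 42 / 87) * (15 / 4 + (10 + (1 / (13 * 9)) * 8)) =2329.11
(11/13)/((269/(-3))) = -33/3497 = -0.01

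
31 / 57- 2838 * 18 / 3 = -970565 / 57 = -17027.46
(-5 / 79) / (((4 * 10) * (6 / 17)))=-17 / 3792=-0.00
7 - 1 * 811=-804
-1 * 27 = -27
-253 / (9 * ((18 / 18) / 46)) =-11638 / 9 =-1293.11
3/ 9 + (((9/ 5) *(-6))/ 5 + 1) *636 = -55307/ 75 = -737.43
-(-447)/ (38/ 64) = 14304/ 19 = 752.84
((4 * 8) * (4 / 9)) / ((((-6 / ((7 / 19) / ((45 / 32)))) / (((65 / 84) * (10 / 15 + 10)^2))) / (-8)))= 54525952 / 124659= 437.40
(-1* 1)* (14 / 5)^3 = -2744 / 125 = -21.95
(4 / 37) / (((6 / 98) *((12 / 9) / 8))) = 392 / 37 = 10.59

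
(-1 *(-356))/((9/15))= 593.33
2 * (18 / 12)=3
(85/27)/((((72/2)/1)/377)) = 32045/972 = 32.97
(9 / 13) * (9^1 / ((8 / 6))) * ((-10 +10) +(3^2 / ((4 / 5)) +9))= 19683 / 208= 94.63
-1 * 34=-34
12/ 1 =12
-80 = -80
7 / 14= 1 / 2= 0.50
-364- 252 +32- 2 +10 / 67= -39252 / 67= -585.85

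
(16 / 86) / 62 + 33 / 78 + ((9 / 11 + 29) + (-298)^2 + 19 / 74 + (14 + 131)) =627563789656 / 7052903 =88979.50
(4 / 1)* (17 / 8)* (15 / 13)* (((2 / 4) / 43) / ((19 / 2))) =255 / 21242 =0.01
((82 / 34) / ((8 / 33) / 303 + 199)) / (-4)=-409959 / 135307012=-0.00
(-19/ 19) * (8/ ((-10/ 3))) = 12/ 5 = 2.40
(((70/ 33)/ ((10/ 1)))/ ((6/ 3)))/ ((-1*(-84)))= 0.00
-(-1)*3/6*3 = 3/2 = 1.50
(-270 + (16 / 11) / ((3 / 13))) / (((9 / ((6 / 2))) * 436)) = -4351 / 21582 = -0.20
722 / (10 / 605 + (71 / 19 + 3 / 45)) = 12449085 / 65867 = 189.00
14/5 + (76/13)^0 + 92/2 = 249/5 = 49.80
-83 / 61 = -1.36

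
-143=-143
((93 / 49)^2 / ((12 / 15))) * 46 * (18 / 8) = 466.04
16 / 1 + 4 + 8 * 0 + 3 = 23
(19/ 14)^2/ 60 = 0.03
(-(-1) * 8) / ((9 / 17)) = 136 / 9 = 15.11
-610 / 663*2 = -1220 / 663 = -1.84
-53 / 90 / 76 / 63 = -53 / 430920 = -0.00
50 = 50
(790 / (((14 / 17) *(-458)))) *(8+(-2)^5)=80580 / 1603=50.27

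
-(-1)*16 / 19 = 16 / 19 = 0.84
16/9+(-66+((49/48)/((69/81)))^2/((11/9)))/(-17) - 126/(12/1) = -1118849153/227918592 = -4.91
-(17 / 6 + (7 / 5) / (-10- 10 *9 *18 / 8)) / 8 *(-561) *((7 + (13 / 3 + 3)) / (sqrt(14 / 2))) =17047393 *sqrt(7) / 42000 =1073.88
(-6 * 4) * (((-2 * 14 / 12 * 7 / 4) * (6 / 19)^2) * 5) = 17640 / 361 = 48.86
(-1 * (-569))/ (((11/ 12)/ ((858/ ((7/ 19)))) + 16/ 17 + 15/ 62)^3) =468416798101348346884608/ 1364680888959719646197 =343.24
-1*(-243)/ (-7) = -34.71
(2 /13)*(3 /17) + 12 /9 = 902 /663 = 1.36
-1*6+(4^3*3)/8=18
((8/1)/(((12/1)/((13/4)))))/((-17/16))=-104/51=-2.04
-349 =-349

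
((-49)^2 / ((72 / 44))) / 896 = 3773 / 2304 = 1.64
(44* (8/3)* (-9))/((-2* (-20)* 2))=-66/5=-13.20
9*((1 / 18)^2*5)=5 / 36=0.14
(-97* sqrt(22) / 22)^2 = 9409 / 22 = 427.68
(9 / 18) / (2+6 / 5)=5 / 32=0.16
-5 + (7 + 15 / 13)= 41 / 13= 3.15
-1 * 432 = -432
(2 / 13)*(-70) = -140 / 13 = -10.77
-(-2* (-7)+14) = -28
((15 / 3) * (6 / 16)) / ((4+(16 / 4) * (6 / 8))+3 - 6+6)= 3 / 16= 0.19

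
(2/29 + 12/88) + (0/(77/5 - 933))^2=0.21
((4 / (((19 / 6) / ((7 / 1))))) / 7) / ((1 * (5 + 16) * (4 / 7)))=0.11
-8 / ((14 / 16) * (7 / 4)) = -256 / 49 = -5.22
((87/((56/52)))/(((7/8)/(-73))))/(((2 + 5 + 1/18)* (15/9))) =-17833608/31115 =-573.15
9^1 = 9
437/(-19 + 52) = 437/33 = 13.24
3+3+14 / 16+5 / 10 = 59 / 8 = 7.38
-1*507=-507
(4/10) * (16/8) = 4/5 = 0.80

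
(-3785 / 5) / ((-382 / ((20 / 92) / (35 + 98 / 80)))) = 75700 / 6365457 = 0.01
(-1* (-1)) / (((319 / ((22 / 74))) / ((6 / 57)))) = 2 / 20387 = 0.00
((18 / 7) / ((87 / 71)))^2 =181476 / 41209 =4.40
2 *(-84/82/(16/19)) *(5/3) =-4.05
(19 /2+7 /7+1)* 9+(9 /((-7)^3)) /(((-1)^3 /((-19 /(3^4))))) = 638971 /6174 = 103.49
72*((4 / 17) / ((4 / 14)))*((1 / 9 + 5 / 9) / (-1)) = -39.53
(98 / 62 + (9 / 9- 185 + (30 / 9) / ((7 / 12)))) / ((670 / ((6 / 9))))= -7669 / 43617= -0.18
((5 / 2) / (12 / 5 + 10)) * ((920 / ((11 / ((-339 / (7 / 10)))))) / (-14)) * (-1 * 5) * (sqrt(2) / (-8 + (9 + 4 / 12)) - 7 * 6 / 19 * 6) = 1754325000 / 45353 - 73096875 * sqrt(2) / 33418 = 35588.18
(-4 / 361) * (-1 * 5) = 20 / 361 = 0.06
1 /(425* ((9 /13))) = 13 /3825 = 0.00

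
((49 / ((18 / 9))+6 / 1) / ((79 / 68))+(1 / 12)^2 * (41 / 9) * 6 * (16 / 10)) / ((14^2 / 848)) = 60044548 / 522585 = 114.90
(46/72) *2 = 23/18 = 1.28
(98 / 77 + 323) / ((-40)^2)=3567 / 17600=0.20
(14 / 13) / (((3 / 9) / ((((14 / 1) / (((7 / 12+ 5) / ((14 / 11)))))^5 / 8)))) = 377873025111687168 / 2826706981896941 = 133.68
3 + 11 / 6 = 29 / 6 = 4.83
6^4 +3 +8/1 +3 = 1310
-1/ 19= -0.05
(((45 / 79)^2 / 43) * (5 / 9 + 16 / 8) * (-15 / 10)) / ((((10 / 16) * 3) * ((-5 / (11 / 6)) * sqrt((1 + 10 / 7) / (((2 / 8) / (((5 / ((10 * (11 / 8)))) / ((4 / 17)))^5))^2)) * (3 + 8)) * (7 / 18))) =100012671 * sqrt(119) / 45343413006829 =0.00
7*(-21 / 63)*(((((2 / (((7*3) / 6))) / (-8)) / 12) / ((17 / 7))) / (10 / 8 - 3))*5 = -5 / 306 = -0.02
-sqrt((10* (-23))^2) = -230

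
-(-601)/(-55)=-601/55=-10.93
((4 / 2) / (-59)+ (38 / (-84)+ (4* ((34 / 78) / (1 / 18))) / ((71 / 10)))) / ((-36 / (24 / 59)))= -8998025 / 202416669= -0.04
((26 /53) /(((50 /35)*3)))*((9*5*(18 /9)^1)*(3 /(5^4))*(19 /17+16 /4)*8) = 1140048 /563125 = 2.02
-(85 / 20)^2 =-289 / 16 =-18.06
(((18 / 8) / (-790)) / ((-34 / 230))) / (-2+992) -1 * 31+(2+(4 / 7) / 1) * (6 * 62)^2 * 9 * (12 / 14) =158966614442487 / 57910160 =2745055.69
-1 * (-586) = 586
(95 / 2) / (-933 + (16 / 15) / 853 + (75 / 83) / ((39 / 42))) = -1311551475 / 25734728102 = -0.05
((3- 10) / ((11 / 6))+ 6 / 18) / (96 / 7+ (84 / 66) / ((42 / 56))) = -161 / 712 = -0.23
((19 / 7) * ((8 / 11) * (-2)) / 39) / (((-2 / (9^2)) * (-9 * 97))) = -456 / 97097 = -0.00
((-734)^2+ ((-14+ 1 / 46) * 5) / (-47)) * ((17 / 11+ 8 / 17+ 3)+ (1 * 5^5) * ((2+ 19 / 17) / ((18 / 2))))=92693116817773 / 158202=585916213.56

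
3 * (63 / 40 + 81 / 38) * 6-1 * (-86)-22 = 49673 / 380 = 130.72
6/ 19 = 0.32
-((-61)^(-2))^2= -1 / 13845841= -0.00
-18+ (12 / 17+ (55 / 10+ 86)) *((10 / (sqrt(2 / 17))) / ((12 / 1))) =-18+ 5225 *sqrt(34) / 136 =206.02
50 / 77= 0.65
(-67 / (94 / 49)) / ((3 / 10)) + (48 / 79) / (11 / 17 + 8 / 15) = -388606445 / 3352839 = -115.90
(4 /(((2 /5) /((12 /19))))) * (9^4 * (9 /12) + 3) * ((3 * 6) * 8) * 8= 680659200 /19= 35824168.42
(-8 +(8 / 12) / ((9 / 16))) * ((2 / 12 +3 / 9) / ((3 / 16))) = -1472 / 81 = -18.17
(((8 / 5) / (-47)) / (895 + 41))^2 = 1 / 755975025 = 0.00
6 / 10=3 / 5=0.60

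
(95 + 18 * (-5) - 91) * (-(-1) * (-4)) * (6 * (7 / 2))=7224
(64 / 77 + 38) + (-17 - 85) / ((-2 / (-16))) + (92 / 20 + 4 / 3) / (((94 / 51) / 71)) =-548.61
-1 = -1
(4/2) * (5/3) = 10/3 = 3.33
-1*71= -71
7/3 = 2.33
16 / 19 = 0.84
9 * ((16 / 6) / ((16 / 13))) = 39 / 2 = 19.50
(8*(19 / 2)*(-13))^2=976144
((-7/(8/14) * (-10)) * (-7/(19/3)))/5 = -1029/38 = -27.08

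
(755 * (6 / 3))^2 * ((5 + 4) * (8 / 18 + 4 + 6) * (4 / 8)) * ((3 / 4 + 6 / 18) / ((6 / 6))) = 116095091.67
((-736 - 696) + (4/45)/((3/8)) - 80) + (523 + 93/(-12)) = -538117/540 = -996.51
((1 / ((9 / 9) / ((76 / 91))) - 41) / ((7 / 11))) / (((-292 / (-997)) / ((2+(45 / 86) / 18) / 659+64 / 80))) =-84855287143 / 490306544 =-173.07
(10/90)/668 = 1/6012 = 0.00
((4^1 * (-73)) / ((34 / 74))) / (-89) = 7.14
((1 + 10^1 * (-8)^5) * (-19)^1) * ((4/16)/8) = 6225901/32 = 194559.41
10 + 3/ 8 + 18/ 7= 725/ 56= 12.95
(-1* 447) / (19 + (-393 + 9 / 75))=11175 / 9347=1.20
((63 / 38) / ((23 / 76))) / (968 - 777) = 126 / 4393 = 0.03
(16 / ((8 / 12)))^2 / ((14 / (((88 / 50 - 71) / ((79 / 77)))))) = -5483808 / 1975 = -2776.61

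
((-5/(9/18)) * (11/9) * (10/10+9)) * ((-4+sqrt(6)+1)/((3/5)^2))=27500/27 - 27500 * sqrt(6)/81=186.90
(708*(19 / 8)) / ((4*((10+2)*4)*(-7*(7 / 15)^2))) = -5.74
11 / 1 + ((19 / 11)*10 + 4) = 355 / 11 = 32.27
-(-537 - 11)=548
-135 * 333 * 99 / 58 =-4450545 / 58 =-76733.53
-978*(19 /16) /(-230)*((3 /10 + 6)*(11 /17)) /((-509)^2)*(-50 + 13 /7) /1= -309975633 /81040536800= -0.00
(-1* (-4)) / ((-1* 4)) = -1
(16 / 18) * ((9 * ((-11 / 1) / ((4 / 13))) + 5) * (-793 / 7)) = 287066 / 9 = 31896.22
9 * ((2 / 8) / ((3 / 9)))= 27 / 4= 6.75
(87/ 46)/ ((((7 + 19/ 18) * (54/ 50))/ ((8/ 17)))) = 40/ 391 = 0.10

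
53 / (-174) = -0.30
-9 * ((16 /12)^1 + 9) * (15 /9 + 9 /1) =-992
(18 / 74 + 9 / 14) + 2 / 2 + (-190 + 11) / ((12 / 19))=-874997 / 3108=-281.53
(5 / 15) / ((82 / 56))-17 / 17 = -0.77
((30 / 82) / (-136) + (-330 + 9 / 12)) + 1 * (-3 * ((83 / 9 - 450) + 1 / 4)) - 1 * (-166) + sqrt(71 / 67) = sqrt(4757) / 67 + 19376555 / 16728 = 1159.36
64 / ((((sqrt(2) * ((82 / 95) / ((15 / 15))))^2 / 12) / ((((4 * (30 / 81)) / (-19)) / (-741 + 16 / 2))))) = 0.05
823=823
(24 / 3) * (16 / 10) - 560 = -2736 / 5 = -547.20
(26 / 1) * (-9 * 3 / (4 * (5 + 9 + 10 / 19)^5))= -0.00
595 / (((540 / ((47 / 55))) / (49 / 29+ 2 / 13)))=1.74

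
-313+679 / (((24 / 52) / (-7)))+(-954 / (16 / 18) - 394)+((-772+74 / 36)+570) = -442021 / 36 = -12278.36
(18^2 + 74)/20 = 199/10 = 19.90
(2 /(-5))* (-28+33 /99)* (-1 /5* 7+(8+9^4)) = 1817036 /25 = 72681.44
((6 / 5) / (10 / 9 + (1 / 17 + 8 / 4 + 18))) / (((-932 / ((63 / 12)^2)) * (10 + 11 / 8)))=-28917 / 196218620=-0.00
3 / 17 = 0.18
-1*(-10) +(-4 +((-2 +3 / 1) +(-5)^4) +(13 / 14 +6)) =8945 / 14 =638.93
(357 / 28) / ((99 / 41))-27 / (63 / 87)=-29573 / 924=-32.01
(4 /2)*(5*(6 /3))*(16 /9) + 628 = 5972 /9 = 663.56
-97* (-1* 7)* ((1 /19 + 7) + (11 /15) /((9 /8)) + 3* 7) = 49992733 /2565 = 19490.34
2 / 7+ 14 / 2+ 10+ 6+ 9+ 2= 240 / 7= 34.29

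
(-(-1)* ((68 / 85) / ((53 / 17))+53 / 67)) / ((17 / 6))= 111606 / 301835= 0.37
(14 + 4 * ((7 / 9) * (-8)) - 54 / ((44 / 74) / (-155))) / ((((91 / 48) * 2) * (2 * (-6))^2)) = 1392527 / 54054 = 25.76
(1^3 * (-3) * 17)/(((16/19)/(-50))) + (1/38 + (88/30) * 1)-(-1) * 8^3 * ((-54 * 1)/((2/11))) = -339795047/2280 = -149032.92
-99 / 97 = -1.02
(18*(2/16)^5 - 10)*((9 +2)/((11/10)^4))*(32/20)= -20478875/170368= -120.20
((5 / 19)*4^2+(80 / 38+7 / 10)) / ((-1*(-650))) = 0.01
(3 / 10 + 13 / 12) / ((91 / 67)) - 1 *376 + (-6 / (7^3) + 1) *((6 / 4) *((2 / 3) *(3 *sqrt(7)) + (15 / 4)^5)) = 1011 *sqrt(7) / 343 + 98341838263 / 136980480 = 725.72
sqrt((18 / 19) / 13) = 3 * sqrt(494) / 247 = 0.27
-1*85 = -85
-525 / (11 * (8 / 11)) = -525 / 8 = -65.62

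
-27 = -27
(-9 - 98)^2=11449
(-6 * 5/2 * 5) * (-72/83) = 5400/83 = 65.06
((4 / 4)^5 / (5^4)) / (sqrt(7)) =sqrt(7) / 4375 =0.00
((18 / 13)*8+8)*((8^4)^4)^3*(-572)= -243345731606366159720437757791138920753258299392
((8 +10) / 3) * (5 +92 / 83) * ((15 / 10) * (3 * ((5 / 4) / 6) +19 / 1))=716391 / 664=1078.90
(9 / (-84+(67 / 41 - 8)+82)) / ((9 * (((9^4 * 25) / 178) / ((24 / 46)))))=-29192 / 431331075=-0.00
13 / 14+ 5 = 83 / 14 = 5.93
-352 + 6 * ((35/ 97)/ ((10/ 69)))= -32695/ 97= -337.06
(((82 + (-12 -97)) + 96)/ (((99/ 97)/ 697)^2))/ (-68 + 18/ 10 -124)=-525662341315/ 3106917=-169190.98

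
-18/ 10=-9/ 5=-1.80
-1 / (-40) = 0.02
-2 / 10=-1 / 5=-0.20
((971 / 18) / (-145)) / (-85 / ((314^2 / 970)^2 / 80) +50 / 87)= 4.46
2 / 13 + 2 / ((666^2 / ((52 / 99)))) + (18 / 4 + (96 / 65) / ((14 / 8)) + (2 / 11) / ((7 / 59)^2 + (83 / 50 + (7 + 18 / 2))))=18807647388848321 / 3414548615447970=5.51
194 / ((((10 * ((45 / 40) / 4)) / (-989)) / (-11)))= 33768416 / 45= 750409.24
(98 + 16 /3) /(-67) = -310 /201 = -1.54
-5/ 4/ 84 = -5/ 336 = -0.01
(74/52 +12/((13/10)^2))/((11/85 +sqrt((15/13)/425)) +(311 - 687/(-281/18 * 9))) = 259703064325730/9628615058502349 - 19336364485 * sqrt(3315)/250343991521061074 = 0.03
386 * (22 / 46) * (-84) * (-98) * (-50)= -1747653600 / 23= -75984939.13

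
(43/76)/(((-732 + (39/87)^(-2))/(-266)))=50869/245734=0.21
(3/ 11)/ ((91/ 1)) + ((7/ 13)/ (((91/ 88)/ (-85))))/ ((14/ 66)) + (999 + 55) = 11000501/ 13013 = 845.35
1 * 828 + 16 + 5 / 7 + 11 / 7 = 5924 / 7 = 846.29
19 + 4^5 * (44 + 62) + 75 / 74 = 8033737 / 74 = 108564.01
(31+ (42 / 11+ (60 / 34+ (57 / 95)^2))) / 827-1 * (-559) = 2161392483 / 3866225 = 559.04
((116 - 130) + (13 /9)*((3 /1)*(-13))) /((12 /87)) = -6119 /12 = -509.92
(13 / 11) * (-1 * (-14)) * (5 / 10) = 91 / 11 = 8.27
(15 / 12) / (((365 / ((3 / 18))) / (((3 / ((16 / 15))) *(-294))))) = -2205 / 4672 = -0.47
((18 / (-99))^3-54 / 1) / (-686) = 35941 / 456533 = 0.08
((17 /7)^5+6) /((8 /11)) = 16727689 /134456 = 124.41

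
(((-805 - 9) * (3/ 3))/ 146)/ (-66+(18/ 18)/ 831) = 338217/ 4003685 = 0.08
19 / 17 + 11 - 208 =-3330 / 17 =-195.88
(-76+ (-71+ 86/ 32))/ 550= -2309/ 8800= -0.26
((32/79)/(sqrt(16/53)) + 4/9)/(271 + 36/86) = 172/105039 + 344 * sqrt(53)/922009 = 0.00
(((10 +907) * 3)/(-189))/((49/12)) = -3.56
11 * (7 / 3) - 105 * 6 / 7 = -193 / 3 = -64.33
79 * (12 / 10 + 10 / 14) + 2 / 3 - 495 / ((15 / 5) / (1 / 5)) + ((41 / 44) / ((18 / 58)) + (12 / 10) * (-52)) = 824639 / 13860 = 59.50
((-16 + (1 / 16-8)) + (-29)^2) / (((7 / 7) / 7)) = 91511 / 16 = 5719.44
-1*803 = -803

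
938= 938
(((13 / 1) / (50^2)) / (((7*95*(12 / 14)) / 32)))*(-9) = -156 / 59375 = -0.00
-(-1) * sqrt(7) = sqrt(7) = 2.65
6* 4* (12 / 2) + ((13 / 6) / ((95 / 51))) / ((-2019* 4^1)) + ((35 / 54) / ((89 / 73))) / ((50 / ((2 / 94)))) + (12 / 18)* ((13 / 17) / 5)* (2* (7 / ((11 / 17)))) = 18580978714217 / 127087537896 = 146.21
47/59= 0.80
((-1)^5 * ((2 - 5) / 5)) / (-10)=-0.06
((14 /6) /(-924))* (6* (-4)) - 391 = -12901 /33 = -390.94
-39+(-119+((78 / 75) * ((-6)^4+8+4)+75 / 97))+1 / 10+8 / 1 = 5874287 / 4850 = 1211.19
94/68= 47/34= 1.38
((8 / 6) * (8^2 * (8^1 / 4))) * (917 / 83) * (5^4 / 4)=294618.47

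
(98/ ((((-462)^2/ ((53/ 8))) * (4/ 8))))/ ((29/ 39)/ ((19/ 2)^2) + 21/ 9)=248729/ 95736168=0.00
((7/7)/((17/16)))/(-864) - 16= -16.00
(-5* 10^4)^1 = -50000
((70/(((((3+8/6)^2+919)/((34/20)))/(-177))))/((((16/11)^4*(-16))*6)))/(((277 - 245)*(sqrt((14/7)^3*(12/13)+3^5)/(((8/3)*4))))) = 14684923*sqrt(42315)/2743494246400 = 0.00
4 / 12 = 1 / 3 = 0.33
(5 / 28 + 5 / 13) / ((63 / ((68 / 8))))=3485 / 45864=0.08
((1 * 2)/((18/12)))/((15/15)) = 4/3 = 1.33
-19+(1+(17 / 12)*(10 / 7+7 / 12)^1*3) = -3175 / 336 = -9.45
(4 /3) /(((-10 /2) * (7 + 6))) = -4 /195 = -0.02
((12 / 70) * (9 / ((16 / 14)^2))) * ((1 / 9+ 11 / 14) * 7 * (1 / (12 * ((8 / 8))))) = 791 / 1280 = 0.62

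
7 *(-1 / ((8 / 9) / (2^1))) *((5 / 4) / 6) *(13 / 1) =-1365 / 32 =-42.66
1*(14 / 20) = 7 / 10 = 0.70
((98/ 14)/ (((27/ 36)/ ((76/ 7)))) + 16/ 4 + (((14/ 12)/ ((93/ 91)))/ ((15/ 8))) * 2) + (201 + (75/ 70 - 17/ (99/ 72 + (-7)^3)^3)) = 1519020470044171/ 4921937781810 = 308.62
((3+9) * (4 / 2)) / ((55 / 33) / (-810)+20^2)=11664 / 194399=0.06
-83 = -83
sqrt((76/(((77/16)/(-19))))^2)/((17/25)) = 441.25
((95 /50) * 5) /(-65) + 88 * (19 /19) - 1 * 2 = 11161 /130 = 85.85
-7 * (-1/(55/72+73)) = 504/5311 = 0.09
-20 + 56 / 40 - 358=-1883 / 5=-376.60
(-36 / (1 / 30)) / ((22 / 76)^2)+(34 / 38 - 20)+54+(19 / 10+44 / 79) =-23340556671 / 1816210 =-12851.24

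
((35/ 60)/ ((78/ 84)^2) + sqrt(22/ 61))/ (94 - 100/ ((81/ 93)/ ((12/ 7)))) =-0.01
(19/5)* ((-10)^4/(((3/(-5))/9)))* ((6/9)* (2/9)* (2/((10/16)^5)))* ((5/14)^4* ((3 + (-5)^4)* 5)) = -1954938880000/21609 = -90468734.32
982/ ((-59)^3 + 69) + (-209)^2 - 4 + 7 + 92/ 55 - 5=49324428646/ 1129205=43680.67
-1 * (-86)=86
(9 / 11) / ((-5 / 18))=-162 / 55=-2.95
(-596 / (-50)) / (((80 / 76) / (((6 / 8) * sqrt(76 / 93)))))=2831 * sqrt(1767) / 15500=7.68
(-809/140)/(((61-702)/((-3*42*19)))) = -138339/6410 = -21.58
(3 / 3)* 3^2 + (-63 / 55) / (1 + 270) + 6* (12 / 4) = 402372 / 14905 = 27.00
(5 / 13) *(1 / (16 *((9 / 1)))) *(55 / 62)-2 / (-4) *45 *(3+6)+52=29538563 / 116064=254.50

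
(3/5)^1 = 3/5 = 0.60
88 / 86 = 44 / 43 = 1.02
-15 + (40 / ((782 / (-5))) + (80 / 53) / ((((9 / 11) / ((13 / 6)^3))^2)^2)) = 666582505323627386435 / 18497698084332288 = 36035.97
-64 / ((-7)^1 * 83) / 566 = 0.00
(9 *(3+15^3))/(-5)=-30402/5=-6080.40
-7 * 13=-91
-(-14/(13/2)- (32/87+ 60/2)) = 36782/1131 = 32.52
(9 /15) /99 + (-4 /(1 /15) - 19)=-13034 /165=-78.99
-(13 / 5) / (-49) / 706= 13 / 172970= 0.00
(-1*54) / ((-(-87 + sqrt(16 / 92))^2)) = 28566 / (2001 -2*sqrt(23))^2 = 0.01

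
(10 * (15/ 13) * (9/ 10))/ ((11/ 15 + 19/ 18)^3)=98415000/ 54252653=1.81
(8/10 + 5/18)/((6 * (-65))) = -97/35100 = -0.00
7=7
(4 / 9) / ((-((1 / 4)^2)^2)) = -113.78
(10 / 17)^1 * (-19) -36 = -802 / 17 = -47.18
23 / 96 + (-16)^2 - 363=-10249 / 96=-106.76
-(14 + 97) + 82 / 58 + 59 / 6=-17357 / 174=-99.75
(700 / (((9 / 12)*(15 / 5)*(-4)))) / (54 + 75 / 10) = -1400 / 1107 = -1.26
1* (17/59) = 17/59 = 0.29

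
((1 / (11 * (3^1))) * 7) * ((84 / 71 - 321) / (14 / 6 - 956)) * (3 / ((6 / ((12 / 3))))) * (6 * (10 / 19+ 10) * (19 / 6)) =63579600 / 2234441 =28.45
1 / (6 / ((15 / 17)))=5 / 34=0.15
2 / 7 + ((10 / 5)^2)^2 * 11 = 1234 / 7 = 176.29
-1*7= -7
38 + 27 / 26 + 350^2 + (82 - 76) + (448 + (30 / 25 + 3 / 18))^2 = 3796362643 / 11700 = 324475.44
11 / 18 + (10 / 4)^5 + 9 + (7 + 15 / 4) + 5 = 35429 / 288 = 123.02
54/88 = 27/44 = 0.61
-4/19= -0.21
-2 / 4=-1 / 2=-0.50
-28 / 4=-7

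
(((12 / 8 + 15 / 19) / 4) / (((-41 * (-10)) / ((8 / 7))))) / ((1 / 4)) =174 / 27265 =0.01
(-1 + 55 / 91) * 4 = -144 / 91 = -1.58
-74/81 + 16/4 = 250/81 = 3.09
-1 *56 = -56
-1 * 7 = -7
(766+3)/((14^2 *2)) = 769/392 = 1.96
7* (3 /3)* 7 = 49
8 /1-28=-20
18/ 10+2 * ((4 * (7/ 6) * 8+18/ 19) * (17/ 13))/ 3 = 390947/ 11115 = 35.17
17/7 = 2.43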